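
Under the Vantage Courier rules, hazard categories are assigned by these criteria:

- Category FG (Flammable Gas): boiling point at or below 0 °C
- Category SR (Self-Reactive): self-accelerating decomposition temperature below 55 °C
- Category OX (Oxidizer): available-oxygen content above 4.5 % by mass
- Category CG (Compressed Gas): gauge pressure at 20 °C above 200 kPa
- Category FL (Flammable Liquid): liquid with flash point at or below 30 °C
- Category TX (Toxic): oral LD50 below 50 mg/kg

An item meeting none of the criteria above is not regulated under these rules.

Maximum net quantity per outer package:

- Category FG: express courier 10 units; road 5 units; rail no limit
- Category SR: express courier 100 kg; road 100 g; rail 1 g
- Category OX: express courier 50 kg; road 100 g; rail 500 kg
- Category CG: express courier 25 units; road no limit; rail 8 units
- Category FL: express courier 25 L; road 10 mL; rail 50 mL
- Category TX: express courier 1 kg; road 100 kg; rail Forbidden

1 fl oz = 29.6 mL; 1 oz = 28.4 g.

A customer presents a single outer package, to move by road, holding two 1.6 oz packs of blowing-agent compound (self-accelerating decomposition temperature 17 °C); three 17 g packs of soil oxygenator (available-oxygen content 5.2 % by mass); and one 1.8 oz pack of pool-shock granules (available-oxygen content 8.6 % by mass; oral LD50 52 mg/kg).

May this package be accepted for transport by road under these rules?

Blowing-agent compound: self-accelerating decomposition temperature 17 °C < 55 °C → Category SR (Self-Reactive).
Soil oxygenator: available-oxygen content 5.2 % by mass > 4.5 % by mass → Category OX (Oxidizer).
Available-oxygen content 8.6 % by mass meets the Category OX criterion (Oxidizer), so the pool-shock granules are Category OX.
Total Category OX: (three 17 g packs = 51 g) + (one 1.8 oz pack = 51.12 g) = 102.12 g.
That exceeds the Category OX road limit of 100 g.
Category SR quantity: two 1.6 oz packs = 90.88 g.
90.88 g is within the road limit of 100 g for Category SR.

No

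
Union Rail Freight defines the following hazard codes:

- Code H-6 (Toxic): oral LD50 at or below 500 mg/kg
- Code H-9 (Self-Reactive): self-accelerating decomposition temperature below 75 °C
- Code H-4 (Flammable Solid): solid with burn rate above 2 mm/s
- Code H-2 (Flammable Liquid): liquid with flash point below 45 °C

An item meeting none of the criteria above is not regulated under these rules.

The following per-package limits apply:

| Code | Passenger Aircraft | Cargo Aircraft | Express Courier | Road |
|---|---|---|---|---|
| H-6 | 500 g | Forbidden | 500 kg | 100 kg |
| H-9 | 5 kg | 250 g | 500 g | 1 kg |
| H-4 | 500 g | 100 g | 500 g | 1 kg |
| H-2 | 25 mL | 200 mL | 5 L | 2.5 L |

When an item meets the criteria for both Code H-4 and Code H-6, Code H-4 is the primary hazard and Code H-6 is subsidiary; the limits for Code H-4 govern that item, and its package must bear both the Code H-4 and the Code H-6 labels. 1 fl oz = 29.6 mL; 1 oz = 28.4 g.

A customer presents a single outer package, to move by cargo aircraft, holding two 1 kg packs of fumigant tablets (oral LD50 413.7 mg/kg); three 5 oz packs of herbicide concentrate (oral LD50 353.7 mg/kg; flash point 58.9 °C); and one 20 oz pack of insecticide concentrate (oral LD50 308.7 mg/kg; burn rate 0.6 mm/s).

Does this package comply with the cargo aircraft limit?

No

Fumigant tablets: oral LD50 413.7 mg/kg ≤ 500 mg/kg → Code H-6 (Toxic).
Herbicide concentrate: oral LD50 353.7 mg/kg ≤ 500 mg/kg → Code H-6 (Toxic).
With oral LD50 308.7 mg/kg (≤ 500 mg/kg), the insecticide concentrate falls in Code H-6.
Code H-6 net quantity: (two 1 kg packs = 2 kg) + (three 5 oz packs = 426 g) + (one 20 oz pack = 568 g) = 2.994 kg.
By cargo aircraft, Code H-6 is Forbidden regardless of quantity.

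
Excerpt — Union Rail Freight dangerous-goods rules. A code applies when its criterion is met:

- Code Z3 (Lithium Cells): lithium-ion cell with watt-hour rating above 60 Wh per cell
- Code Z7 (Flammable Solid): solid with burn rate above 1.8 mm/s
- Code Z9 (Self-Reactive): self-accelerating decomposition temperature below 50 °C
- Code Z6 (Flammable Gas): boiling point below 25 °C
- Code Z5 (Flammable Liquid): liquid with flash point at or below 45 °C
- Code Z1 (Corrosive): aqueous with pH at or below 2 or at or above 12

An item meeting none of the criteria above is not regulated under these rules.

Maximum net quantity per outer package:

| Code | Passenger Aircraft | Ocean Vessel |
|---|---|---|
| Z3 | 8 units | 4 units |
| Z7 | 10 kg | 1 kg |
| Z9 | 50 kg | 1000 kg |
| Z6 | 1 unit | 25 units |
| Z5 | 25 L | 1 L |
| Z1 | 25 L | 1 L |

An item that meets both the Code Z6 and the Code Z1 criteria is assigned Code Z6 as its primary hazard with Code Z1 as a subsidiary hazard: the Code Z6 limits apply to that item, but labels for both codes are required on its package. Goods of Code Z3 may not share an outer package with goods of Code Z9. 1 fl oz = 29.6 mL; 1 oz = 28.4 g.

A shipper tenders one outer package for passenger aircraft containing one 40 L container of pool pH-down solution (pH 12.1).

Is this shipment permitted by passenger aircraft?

With pH 12.1 (≥ 12), the pool pH-down solution falls in Code Z1.
Code Z1 quantity: 40 L.
40 L > 25 L (passenger aircraft limit, Code Z1) — over the limit.

No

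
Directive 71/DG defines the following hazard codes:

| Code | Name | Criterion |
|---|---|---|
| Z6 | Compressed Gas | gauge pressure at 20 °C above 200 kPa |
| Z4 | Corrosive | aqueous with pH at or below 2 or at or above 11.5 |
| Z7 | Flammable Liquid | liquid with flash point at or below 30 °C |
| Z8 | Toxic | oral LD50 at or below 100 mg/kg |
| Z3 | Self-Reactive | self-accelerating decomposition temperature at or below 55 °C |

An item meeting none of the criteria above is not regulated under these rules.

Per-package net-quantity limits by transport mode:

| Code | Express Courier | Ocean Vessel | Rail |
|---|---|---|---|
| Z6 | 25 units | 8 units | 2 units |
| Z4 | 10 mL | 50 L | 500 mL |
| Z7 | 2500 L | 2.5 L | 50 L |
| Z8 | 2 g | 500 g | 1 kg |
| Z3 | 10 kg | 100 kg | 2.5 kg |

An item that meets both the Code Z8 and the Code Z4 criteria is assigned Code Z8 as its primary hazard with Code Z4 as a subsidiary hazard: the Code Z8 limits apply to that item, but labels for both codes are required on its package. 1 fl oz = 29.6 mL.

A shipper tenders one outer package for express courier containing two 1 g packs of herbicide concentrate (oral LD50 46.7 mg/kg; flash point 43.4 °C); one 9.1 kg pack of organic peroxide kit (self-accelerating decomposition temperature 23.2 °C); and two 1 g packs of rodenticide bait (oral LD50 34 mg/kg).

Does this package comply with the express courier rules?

No

Oral LD50 46.7 mg/kg meets the Code Z8 criterion (Toxic), so the herbicide concentrate is Code Z8.
Self-accelerating decomposition temperature 23.2 °C meets the Code Z3 criterion (Self-Reactive), so the organic peroxide kit is Code Z3.
Oral LD50 34 mg/kg meets the Code Z8 criterion (Toxic), so the rodenticide bait is Code Z8.
Total Code Z8: (two 1 g packs = 2 g) + (two 1 g packs = 2 g) = 4 g.
4 g exceeds the express courier limit of 2 g for Code Z8.
Code Z3 quantity: 9.1 kg.
9.1 kg ≤ 10 kg (express courier limit, Code Z3) — within limit.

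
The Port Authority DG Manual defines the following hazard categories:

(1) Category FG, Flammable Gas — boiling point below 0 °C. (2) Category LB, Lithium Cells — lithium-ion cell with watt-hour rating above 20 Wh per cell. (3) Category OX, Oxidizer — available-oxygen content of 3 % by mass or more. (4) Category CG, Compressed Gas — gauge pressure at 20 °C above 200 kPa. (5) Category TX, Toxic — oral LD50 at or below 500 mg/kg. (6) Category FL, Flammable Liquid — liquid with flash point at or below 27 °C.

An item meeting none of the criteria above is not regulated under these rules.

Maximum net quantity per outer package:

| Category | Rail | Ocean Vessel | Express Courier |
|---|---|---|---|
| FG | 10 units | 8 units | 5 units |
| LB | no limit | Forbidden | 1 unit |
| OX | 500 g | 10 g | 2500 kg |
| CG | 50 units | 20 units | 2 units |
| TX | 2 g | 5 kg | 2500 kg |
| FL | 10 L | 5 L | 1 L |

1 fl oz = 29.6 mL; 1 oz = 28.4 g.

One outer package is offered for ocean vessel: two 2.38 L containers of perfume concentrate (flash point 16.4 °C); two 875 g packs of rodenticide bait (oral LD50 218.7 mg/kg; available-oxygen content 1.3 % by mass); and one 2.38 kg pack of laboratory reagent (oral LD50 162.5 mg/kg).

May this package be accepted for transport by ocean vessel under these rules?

Flash point 16.4 °C meets the Category FL criterion (Flammable Liquid), so the perfume concentrate is Category FL.
With oral LD50 218.7 mg/kg (≤ 500 mg/kg), the rodenticide bait falls in Category TX.
Laboratory reagent: oral LD50 162.5 mg/kg ≤ 500 mg/kg → Category TX (Toxic).
Total Category TX: (two 875 g packs = 1.75 kg) + 2.38 kg = 4.13 kg.
4.13 kg ≤ 5 kg (ocean vessel limit, Category TX) — within limit.
Category FL quantity: two 2.38 L containers = 4.76 L.
That is within the Category FL ocean vessel limit of 5 L.
Every hazard category is within its ocean vessel limit and no segregation rule is violated.

Yes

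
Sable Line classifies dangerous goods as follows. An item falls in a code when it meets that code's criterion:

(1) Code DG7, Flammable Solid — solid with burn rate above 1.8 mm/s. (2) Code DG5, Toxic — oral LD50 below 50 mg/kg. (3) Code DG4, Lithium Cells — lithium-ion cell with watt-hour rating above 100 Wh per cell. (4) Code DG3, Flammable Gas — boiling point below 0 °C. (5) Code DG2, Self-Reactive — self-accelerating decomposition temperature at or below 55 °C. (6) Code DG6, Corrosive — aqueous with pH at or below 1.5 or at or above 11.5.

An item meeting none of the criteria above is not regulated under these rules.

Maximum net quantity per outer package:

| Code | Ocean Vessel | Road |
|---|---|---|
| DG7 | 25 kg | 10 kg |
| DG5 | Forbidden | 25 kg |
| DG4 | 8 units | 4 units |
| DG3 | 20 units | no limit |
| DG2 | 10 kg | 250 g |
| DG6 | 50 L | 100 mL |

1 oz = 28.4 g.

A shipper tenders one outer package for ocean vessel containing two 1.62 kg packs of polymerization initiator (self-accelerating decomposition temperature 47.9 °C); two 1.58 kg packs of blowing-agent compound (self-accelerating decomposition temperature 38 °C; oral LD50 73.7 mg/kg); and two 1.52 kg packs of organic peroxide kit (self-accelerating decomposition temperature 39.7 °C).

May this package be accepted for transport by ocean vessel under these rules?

Yes

The polymerization initiator has self-accelerating decomposition temperature 47.9 °C, which is ≤ 55 °C, so it is Code DG2 (Self-Reactive).
Self-accelerating decomposition temperature 38 °C meets the Code DG2 criterion (Self-Reactive), so the blowing-agent compound is Code DG2.
With self-accelerating decomposition temperature 39.7 °C (≤ 55 °C), the organic peroxide kit falls in Code DG2.
Total Code DG2: (two 1.62 kg packs = 3.24 kg) + (two 1.58 kg packs = 3.16 kg) + (two 1.52 kg packs = 3.04 kg) = 9.44 kg.
9.44 kg ≤ 10 kg (ocean vessel limit, Code DG2) — within limit.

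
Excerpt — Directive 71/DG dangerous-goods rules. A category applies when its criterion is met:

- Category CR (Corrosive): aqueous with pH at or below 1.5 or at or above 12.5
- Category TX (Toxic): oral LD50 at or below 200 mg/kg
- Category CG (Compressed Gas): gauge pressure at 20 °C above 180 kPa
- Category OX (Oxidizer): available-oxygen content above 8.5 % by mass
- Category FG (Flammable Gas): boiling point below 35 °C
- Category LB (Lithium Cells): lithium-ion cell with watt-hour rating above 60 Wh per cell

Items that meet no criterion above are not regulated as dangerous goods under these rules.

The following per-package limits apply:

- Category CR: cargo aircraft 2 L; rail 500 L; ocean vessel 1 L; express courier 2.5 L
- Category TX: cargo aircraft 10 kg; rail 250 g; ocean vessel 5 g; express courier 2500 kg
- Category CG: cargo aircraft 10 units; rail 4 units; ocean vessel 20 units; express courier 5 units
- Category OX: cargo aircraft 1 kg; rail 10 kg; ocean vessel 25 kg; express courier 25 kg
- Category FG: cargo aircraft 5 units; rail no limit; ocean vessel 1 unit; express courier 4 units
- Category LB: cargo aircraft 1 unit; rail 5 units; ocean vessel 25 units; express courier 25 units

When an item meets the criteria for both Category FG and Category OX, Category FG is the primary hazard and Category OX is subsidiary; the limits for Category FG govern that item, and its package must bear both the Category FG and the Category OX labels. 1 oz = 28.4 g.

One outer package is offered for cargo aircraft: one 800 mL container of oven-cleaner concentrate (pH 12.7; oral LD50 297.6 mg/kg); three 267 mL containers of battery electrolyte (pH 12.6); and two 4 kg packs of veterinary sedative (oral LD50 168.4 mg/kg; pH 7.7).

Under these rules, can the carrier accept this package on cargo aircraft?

Yes

With pH 12.7 (≥ 12.5), the oven-cleaner concentrate falls in Category CR.
Battery electrolyte: pH 12.6 ≥ 12.5 → Category CR (Corrosive).
Veterinary sedative: oral LD50 168.4 mg/kg ≤ 200 mg/kg → Category TX (Toxic).
Category TX quantity: two 4 kg packs = 8 kg.
8 kg ≤ 10 kg (cargo aircraft limit, Category TX) — within limit.
Total Category CR: 800 mL + (three 267 mL containers = 801 mL) = 1.601 L.
That is within the Category CR cargo aircraft limit of 2 L.
Every hazard category is within its cargo aircraft limit and no segregation rule is violated.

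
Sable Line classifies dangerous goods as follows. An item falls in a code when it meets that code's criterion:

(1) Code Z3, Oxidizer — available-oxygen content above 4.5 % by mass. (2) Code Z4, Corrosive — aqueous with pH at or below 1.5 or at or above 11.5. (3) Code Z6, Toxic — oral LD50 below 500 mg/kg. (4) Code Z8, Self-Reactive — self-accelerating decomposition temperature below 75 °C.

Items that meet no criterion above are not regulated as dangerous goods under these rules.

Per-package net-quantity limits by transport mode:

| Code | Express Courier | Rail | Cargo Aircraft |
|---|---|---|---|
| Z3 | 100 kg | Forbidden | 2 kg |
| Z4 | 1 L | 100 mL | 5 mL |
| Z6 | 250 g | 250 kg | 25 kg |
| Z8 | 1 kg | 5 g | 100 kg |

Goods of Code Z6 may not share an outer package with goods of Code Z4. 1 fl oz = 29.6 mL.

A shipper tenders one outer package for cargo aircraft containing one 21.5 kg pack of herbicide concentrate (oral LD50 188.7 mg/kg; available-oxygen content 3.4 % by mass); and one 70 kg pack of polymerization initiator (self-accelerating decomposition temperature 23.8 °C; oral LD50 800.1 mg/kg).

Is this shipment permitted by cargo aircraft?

With oral LD50 188.7 mg/kg (< 500 mg/kg), the herbicide concentrate falls in Code Z6.
Polymerization initiator: self-accelerating decomposition temperature 23.8 °C < 75 °C → Code Z8 (Self-Reactive).
Code Z6 quantity: 21.5 kg.
That is within the Code Z6 cargo aircraft limit of 25 kg.
Code Z8 quantity: 70 kg.
70 kg ≤ 100 kg (cargo aircraft limit, Code Z8) — within limit.
The segregation rule (Code Z6 with Code Z4) does not apply to Code Z6 with Code Z8.
Every hazard code is within its cargo aircraft limit and no segregation rule is violated.

Yes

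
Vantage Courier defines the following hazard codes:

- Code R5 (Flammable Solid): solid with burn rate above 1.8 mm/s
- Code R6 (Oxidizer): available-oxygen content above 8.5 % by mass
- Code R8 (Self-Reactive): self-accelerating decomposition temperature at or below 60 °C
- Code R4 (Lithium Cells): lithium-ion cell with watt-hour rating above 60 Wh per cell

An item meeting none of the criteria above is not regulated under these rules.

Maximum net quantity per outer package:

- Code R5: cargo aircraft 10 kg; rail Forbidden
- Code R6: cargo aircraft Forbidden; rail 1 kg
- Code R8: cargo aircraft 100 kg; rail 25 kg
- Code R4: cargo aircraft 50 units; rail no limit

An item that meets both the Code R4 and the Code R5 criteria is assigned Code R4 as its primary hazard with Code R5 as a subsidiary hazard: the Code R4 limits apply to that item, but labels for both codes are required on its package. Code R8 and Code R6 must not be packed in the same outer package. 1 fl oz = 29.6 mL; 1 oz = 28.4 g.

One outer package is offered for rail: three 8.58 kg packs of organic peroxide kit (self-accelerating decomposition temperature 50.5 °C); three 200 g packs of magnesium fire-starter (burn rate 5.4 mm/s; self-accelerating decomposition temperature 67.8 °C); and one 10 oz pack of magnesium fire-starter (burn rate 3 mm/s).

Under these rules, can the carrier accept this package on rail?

With self-accelerating decomposition temperature 50.5 °C (≤ 60 °C), the organic peroxide kit falls in Code R8.
With burn rate 5.4 mm/s (> 1.8 mm/s), the magnesium fire-starter falls in Code R5.
The magnesium fire-starter has burn rate 3 mm/s, which is > 1.8 mm/s, so it is Code R5 (Flammable Solid).
Total Code R5: (three 200 g packs = 600 g) + (one 10 oz pack = 284 g) = 884 g.
By rail, Code R5 is Forbidden regardless of quantity.
Code R8 quantity: three 8.58 kg packs = 25.74 kg.
25.74 kg exceeds the rail limit of 25 kg for Code R8.
The segregation rule (Code R8 with Code R6) does not apply to Code R5 with Code R8.

No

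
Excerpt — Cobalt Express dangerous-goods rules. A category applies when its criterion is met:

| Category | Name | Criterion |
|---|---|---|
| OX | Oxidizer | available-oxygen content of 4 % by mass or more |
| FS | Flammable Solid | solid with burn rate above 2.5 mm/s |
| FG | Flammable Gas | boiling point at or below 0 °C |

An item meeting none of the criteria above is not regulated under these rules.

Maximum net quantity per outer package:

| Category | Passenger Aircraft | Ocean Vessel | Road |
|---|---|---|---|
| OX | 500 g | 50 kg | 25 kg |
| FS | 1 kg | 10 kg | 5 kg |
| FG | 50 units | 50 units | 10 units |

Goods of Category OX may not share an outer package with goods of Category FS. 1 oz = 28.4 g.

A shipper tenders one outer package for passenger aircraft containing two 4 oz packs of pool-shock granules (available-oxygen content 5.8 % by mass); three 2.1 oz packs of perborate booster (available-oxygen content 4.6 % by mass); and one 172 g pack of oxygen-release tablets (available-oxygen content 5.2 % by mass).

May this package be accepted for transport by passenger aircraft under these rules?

No

With available-oxygen content 5.8 % by mass (≥ 4 % by mass), the pool-shock granules fall in Category OX.
Available-oxygen content 4.6 % by mass meets the Category OX criterion (Oxidizer), so the perborate booster is Category OX.
Oxygen-release tablets: available-oxygen content 5.2 % by mass ≥ 4 % by mass → Category OX (Oxidizer).
Category OX net quantity: (two 4 oz packs = 227.2 g) + (three 2.1 oz packs = 178.92 g) + 172 g = 578.12 g.
578.12 g exceeds the passenger aircraft limit of 500 g for Category OX.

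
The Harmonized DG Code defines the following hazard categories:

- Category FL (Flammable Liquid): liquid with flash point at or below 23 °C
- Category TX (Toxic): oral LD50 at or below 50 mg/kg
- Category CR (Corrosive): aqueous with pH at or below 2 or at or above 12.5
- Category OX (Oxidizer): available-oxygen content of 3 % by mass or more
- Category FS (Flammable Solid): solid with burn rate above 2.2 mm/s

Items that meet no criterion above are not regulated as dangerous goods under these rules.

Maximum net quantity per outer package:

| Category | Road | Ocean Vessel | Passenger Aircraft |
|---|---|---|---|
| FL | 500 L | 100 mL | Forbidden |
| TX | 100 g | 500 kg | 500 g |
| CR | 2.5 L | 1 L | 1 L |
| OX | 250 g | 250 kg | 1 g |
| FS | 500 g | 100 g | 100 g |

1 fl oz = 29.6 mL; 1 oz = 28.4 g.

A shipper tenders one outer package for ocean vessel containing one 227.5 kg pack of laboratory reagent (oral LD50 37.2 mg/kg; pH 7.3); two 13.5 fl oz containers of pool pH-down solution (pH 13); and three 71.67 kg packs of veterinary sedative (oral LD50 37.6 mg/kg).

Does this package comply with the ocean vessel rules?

Oral LD50 37.2 mg/kg meets the Category TX criterion (Toxic), so the laboratory reagent is Category TX.
pH 13 meets the Category CR criterion (Corrosive), so the pool pH-down solution is Category CR.
Veterinary sedative: oral LD50 37.6 mg/kg ≤ 50 mg/kg → Category TX (Toxic).
Total Category TX: 227.5 kg + (three 71.67 kg packs = 215.01 kg) = 442.51 kg.
442.51 kg is within the ocean vessel limit of 500 kg for Category TX.
Category CR quantity: two 13.5 fl oz containers = 799.2 mL.
799.2 mL ≤ 1 L (ocean vessel limit, Category CR) — within limit.
Every hazard category is within its ocean vessel limit and no segregation rule is violated.

Yes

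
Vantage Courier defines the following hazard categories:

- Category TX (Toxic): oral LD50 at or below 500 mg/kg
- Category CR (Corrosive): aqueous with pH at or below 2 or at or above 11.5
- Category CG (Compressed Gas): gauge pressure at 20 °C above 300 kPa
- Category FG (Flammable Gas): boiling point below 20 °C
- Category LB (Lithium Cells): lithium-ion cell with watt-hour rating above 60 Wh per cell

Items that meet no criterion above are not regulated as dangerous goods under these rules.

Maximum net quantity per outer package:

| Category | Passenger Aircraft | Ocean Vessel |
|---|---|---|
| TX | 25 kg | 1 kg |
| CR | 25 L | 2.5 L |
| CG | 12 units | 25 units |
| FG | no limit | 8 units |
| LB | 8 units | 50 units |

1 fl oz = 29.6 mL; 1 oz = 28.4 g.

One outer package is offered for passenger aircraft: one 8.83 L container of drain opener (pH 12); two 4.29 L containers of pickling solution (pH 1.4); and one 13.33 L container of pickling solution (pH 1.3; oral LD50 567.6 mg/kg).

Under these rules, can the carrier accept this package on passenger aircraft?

The drain opener has pH 12, which is ≥ 11.5, so it is Category CR (Corrosive).
pH 1.4 meets the Category CR criterion (Corrosive), so the pickling solution is Category CR.
pH 1.3 meets the Category CR criterion (Corrosive), so the pickling solution is Category CR.
Category CR net quantity: 8.83 L + (two 4.29 L containers = 8.58 L) + 13.33 L = 30.74 L.
That exceeds the Category CR passenger aircraft limit of 25 L.

No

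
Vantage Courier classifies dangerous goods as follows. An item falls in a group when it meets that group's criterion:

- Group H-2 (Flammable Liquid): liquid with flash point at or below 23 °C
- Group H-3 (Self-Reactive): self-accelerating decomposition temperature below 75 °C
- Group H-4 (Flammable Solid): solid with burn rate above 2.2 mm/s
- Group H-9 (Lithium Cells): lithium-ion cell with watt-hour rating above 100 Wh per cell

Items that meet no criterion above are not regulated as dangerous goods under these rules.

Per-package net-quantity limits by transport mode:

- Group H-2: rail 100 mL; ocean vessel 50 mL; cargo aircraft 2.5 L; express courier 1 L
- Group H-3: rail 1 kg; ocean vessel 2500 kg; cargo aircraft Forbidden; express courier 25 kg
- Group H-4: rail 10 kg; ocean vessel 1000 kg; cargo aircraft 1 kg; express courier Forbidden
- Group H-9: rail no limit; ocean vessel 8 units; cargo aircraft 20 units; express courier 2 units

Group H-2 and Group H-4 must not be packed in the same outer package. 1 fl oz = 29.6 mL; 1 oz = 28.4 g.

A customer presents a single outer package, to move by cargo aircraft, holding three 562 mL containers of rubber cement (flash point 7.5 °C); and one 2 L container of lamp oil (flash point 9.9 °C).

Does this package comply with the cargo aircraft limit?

No

With flash point 7.5 °C (≤ 23 °C), the rubber cement falls in Group H-2.
With flash point 9.9 °C (≤ 23 °C), the lamp oil falls in Group H-2.
Total Group H-2: (three 562 mL containers = 1.686 L) + 2 L = 3.686 L.
3.686 L > 2.5 L (cargo aircraft limit, Group H-2) — over the limit.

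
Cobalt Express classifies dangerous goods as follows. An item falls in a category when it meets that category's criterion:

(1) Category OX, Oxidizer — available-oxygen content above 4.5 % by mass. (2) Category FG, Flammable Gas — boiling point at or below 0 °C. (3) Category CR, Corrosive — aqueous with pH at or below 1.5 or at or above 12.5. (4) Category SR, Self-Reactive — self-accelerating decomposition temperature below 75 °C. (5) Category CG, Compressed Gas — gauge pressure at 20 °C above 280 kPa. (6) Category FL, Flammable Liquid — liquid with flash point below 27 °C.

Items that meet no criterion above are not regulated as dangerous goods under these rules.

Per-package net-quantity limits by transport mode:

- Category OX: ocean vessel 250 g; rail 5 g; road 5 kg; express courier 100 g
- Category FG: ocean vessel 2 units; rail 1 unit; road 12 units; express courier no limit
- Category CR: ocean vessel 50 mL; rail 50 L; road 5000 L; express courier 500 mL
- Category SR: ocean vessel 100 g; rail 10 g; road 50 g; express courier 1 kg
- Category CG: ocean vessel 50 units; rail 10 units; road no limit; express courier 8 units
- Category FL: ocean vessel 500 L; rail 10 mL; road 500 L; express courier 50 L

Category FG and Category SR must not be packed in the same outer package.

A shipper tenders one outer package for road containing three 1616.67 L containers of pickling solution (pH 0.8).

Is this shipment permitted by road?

Yes

The pickling solution has pH 0.8, which is ≤ 1.5, so it is Category CR (Corrosive).
Category CR quantity: three 1616.67 L containers = 4850.01 L.
That is within the Category CR road limit of 5000 L.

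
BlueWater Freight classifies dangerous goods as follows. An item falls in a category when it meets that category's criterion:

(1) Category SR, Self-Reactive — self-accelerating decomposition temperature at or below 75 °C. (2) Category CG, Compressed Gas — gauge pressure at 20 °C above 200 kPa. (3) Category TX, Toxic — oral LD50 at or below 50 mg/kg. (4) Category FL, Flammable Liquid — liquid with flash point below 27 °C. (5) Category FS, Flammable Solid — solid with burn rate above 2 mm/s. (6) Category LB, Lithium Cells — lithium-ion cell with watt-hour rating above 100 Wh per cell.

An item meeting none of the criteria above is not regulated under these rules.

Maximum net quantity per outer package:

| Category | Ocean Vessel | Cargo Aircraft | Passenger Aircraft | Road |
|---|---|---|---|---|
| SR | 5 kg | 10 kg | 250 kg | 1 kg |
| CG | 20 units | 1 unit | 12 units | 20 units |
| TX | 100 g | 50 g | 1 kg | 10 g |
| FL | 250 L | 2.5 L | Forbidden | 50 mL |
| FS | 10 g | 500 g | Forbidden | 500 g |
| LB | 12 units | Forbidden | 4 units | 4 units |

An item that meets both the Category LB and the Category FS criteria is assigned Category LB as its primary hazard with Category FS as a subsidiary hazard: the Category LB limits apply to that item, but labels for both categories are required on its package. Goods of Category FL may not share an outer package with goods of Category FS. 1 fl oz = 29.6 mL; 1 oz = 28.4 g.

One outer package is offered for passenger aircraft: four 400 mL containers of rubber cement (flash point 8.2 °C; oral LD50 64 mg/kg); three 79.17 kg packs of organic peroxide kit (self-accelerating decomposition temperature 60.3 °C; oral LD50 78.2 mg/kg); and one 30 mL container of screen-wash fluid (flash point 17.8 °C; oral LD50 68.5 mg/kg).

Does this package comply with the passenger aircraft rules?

Flash point 8.2 °C meets the Category FL criterion (Flammable Liquid), so the rubber cement is Category FL.
With self-accelerating decomposition temperature 60.3 °C (≤ 75 °C), the organic peroxide kit falls in Category SR.
Flash point 17.8 °C meets the Category FL criterion (Flammable Liquid), so the screen-wash fluid is Category FL.
Total Category FL: (four 400 mL containers = 1.6 L) + 30 mL = 1.63 L.
Category FL is Forbidden by passenger aircraft.
Category SR quantity: three 79.17 kg packs = 237.51 kg.
237.51 kg ≤ 250 kg (passenger aircraft limit, Category SR) — within limit.
The segregation rule (Category FL with Category FS) does not apply to Category FL with Category SR.

No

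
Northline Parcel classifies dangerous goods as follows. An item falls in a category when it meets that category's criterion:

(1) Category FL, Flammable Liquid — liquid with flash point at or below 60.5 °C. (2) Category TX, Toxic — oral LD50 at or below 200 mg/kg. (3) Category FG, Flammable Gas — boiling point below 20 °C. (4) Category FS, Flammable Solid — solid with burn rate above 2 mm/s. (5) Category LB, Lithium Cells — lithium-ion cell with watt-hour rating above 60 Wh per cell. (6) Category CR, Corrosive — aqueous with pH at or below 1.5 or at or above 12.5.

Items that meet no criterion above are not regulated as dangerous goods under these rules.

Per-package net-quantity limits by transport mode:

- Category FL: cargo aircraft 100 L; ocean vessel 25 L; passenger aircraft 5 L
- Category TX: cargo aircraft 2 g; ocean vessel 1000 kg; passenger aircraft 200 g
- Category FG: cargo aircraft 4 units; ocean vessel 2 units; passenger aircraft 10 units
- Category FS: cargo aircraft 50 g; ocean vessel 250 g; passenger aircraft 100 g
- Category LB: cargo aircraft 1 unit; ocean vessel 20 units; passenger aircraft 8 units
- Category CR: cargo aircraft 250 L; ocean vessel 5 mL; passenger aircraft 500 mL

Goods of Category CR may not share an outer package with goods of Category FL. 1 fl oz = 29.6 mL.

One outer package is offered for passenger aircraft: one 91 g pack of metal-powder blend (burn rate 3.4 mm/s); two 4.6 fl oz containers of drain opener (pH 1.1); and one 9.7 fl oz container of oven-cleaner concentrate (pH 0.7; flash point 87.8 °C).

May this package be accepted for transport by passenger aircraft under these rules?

No

With burn rate 3.4 mm/s (> 2 mm/s), the metal-powder blend falls in Category FS.
With pH 1.1 (≤ 1.5), the drain opener falls in Category CR.
With pH 0.7 (≤ 1.5), the oven-cleaner concentrate falls in Category CR.
Category CR net quantity: (two 4.6 fl oz containers = 272.32 mL) + (one 9.7 fl oz container = 287.12 mL) = 559.44 mL.
559.44 mL exceeds the passenger aircraft limit of 500 mL for Category CR.
Category FS quantity: 91 g.
91 g ≤ 100 g (passenger aircraft limit, Category FS) — within limit.
The segregation rule (Category CR with Category FL) does not apply to Category CR with Category FS.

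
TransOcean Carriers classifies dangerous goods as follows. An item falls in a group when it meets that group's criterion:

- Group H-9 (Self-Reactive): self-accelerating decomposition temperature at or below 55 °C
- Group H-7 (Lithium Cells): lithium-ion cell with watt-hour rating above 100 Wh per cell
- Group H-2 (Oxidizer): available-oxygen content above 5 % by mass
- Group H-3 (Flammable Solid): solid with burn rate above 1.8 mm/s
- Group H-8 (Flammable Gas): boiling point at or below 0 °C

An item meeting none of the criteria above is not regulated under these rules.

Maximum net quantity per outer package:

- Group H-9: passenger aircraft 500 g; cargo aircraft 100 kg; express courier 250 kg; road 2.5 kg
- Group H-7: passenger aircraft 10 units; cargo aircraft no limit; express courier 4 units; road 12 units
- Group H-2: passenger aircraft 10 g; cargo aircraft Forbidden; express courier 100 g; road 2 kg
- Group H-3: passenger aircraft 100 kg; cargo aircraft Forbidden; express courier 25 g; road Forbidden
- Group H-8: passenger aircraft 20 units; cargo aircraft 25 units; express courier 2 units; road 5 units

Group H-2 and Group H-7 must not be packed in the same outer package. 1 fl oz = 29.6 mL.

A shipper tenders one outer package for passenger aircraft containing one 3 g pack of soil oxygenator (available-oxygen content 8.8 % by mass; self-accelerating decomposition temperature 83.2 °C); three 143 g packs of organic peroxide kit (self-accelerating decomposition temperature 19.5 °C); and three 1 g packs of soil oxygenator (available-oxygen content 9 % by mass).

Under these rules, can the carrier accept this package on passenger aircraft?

With available-oxygen content 8.8 % by mass (> 5 % by mass), the soil oxygenator falls in Group H-2.
With self-accelerating decomposition temperature 19.5 °C (≤ 55 °C), the organic peroxide kit falls in Group H-9.
With available-oxygen content 9 % by mass (> 5 % by mass), the soil oxygenator falls in Group H-2.
Total Group H-2: 3 g + (three 1 g packs = 3 g) = 6 g.
6 g ≤ 10 g (passenger aircraft limit, Group H-2) — within limit.
Group H-9 quantity: three 143 g packs = 429 g.
429 g ≤ 500 g (passenger aircraft limit, Group H-9) — within limit.
The segregation rule (Group H-2 with Group H-7) does not apply to Group H-2 with Group H-9.
Every hazard group is within its passenger aircraft limit and no segregation rule is violated.

Yes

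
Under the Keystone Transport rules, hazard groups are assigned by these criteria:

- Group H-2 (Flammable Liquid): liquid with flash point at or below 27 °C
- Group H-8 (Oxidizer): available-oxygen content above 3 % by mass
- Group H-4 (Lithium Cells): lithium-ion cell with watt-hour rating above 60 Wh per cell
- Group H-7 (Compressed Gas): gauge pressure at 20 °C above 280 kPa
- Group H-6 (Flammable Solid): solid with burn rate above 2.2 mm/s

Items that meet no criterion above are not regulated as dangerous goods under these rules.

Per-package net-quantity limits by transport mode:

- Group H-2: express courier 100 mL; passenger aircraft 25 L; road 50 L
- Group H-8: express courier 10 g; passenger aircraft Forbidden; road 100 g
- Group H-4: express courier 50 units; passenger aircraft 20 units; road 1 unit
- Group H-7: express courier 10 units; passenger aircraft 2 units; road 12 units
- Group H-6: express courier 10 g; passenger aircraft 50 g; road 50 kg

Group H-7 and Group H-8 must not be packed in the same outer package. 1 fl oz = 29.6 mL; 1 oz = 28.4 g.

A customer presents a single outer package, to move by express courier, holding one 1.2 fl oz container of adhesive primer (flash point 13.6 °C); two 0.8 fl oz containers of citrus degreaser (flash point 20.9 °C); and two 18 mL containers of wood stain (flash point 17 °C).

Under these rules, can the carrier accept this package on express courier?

The adhesive primer has flash point 13.6 °C, which is ≤ 27 °C, so it is Group H-2 (Flammable Liquid).
With flash point 20.9 °C (≤ 27 °C), the citrus degreaser falls in Group H-2.
With flash point 17 °C (≤ 27 °C), the wood stain falls in Group H-2.
Total Group H-2: (one 1.2 fl oz container = 35.52 mL) + (two 0.8 fl oz containers = 47.36 mL) + (two 18 mL containers = 36 mL) = 118.88 mL.
That exceeds the Group H-2 express courier limit of 100 mL.

No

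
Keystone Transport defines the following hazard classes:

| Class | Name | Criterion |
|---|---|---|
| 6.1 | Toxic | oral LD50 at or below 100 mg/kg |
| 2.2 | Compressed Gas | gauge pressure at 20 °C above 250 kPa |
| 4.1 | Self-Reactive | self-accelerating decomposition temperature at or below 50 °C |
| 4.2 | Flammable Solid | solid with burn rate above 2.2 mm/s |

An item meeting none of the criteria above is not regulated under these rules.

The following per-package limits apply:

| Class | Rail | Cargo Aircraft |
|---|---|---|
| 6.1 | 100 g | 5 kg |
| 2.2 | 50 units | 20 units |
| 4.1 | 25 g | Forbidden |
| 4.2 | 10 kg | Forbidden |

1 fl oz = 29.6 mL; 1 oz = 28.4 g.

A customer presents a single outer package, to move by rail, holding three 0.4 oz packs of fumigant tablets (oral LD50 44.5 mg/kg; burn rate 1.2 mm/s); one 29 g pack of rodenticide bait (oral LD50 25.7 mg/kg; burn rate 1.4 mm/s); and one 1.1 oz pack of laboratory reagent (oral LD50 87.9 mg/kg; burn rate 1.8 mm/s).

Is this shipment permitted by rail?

Oral LD50 44.5 mg/kg meets the Class 6.1 criterion (Toxic), so the fumigant tablets are Class 6.1.
The rodenticide bait has oral LD50 25.7 mg/kg, which is ≤ 100 mg/kg, so it is Class 6.1 (Toxic).
Laboratory reagent: oral LD50 87.9 mg/kg ≤ 100 mg/kg → Class 6.1 (Toxic).
Total Class 6.1: (three 0.4 oz packs = 34.08 g) + 29 g + (one 1.1 oz pack = 31.24 g) = 94.32 g.
94.32 g ≤ 100 g (rail limit, Class 6.1) — within limit.

Yes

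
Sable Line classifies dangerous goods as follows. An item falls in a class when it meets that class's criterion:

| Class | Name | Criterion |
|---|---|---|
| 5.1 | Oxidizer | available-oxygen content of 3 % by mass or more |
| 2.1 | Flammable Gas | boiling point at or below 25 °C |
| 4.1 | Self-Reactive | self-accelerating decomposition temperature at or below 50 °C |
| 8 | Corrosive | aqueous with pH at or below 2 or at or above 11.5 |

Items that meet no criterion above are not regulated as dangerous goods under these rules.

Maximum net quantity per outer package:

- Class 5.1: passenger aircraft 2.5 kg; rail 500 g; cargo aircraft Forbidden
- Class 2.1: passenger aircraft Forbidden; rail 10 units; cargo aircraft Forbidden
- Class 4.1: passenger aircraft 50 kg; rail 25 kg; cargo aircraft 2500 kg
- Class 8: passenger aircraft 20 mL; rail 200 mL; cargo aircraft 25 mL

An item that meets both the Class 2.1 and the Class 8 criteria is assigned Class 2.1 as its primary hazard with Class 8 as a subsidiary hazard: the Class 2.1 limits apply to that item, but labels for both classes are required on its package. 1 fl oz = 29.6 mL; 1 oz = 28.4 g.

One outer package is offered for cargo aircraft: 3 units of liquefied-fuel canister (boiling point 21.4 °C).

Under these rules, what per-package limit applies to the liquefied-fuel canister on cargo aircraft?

With boiling point 21.4 °C (≤ 25 °C), the liquefied-fuel canister falls in Class 2.1.
The cargo aircraft limit for Class 2.1 is Forbidden.

Forbidden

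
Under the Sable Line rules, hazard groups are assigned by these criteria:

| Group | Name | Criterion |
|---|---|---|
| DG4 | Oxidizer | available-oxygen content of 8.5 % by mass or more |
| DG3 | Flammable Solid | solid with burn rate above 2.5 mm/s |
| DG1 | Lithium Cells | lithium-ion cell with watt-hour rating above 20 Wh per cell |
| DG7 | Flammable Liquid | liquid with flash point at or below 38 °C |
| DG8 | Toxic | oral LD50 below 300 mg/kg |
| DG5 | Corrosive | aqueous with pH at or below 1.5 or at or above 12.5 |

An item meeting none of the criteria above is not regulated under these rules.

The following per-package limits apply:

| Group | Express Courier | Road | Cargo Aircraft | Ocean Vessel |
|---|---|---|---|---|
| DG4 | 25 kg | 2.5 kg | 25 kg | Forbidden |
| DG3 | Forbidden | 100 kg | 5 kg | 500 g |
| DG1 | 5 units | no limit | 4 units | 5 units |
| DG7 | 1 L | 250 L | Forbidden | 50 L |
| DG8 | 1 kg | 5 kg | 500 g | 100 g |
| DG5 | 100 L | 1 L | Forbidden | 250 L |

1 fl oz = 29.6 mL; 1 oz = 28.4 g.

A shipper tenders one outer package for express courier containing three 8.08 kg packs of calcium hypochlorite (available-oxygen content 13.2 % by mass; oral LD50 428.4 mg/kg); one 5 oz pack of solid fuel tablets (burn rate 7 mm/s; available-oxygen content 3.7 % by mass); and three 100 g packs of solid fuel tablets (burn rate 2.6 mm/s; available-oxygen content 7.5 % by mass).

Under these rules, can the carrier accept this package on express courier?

The calcium hypochlorite has available-oxygen content 13.2 % by mass, which is ≥ 8.5 % by mass, so it is Group DG4 (Oxidizer).
The solid fuel tablets have burn rate 7 mm/s, which is > 2.5 mm/s, so they are Group DG3 (Flammable Solid).
Solid fuel tablets: burn rate 2.6 mm/s > 2.5 mm/s → Group DG3 (Flammable Solid).
Total Group DG3: (one 5 oz pack = 142 g) + (three 100 g packs = 300 g) = 442 g.
Group DG3 is Forbidden by express courier.
Group DG4 quantity: three 8.08 kg packs = 24.24 kg.
24.24 kg is within the express courier limit of 25 kg for Group DG4.

No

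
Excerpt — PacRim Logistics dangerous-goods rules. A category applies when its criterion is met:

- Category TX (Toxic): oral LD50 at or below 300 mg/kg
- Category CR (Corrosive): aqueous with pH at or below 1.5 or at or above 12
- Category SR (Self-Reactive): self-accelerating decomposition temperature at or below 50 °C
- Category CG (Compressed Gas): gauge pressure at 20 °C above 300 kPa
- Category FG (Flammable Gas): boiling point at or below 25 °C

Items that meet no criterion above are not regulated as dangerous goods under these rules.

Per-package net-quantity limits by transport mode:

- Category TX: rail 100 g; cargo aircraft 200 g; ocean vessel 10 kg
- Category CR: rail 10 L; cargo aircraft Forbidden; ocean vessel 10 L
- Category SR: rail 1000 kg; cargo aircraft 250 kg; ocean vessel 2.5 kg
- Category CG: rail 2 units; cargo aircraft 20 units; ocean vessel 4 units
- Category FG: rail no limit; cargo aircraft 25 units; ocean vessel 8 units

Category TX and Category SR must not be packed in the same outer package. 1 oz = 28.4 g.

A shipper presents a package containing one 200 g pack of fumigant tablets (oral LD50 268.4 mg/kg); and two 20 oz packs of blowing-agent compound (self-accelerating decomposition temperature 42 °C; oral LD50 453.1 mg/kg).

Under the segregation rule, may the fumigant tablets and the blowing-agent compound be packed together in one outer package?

No

The fumigant tablets have oral LD50 268.4 mg/kg, which is ≤ 300 mg/kg, so they are Category TX (Toxic).
Blowing-agent compound: self-accelerating decomposition temperature 42 °C ≤ 50 °C → Category SR (Self-Reactive).
Category TX and Category SR may not share an outer package.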